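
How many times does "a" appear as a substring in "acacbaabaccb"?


Searching for "a" in "acacbaabaccb"
Scanning each position:
  Position 0: "a" => MATCH
  Position 1: "c" => no
  Position 2: "a" => MATCH
  Position 3: "c" => no
  Position 4: "b" => no
  Position 5: "a" => MATCH
  Position 6: "a" => MATCH
  Position 7: "b" => no
  Position 8: "a" => MATCH
  Position 9: "c" => no
  Position 10: "c" => no
  Position 11: "b" => no
Total occurrences: 5

5


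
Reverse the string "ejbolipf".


Input: ejbolipf
Reading characters right to left:
  Position 7: 'f'
  Position 6: 'p'
  Position 5: 'i'
  Position 4: 'l'
  Position 3: 'o'
  Position 2: 'b'
  Position 1: 'j'
  Position 0: 'e'
Reversed: fpilobje

fpilobje


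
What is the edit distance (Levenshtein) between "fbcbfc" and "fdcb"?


Computing edit distance: "fbcbfc" -> "fdcb"
DP table:
           f    d    c    b
      0    1    2    3    4
  f   1    0    1    2    3
  b   2    1    1    2    2
  c   3    2    2    1    2
  b   4    3    3    2    1
  f   5    4    4    3    2
  c   6    5    5    4    3
Edit distance = dp[6][4] = 3

3


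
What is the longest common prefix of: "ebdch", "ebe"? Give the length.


Words: ebdch, ebe
  Position 0: all 'e' => match
  Position 1: all 'b' => match
  Position 2: ('d', 'e') => mismatch, stop
LCP = "eb" (length 2)

2


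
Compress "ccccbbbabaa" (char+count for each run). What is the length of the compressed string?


Input: ccccbbbabaa
Runs:
  'c' x 4 => "c4"
  'b' x 3 => "b3"
  'a' x 1 => "a1"
  'b' x 1 => "b1"
  'a' x 2 => "a2"
Compressed: "c4b3a1b1a2"
Compressed length: 10

10


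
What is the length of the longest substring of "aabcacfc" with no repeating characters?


Input: "aabcacfc"
Sliding window (track last position of each char):
  Position 0 ('a'): window [0,0] length 1 -- new best
  Position 1 ('a'): repeat (last at 0), move window start to 1
  Position 1 ('a'): window [1,1] length 1
  Position 2 ('b'): window [1,2] length 2 -- new best
  Position 3 ('c'): window [1,3] length 3 -- new best
  Position 4 ('a'): repeat (last at 1), move window start to 2
  Position 4 ('a'): window [2,4] length 3
  Position 5 ('c'): repeat (last at 3), move window start to 4
  Position 5 ('c'): window [4,5] length 2
  Position 6 ('f'): window [4,6] length 3
  Position 7 ('c'): repeat (last at 5), move window start to 6
  Position 7 ('c'): window [6,7] length 2
Longest substring with no repeats: "abc" with length 3

3


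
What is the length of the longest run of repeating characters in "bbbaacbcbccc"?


Input: "bbbaacbcbccc"
Scanning for longest run:
  Position 1 ('b'): continues run of 'b', length=2
  Position 2 ('b'): continues run of 'b', length=3
  Position 3 ('a'): new char, reset run to 1
  Position 4 ('a'): continues run of 'a', length=2
  Position 5 ('c'): new char, reset run to 1
  Position 6 ('b'): new char, reset run to 1
  Position 7 ('c'): new char, reset run to 1
  Position 8 ('b'): new char, reset run to 1
  Position 9 ('c'): new char, reset run to 1
  Position 10 ('c'): continues run of 'c', length=2
  Position 11 ('c'): continues run of 'c', length=3
Longest run: 'b' with length 3

3


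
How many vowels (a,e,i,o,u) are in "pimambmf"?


Input: pimambmf
Checking each character:
  'p' at position 0: consonant
  'i' at position 1: vowel (running total: 1)
  'm' at position 2: consonant
  'a' at position 3: vowel (running total: 2)
  'm' at position 4: consonant
  'b' at position 5: consonant
  'm' at position 6: consonant
  'f' at position 7: consonant
Total vowels: 2

2


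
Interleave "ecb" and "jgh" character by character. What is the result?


Interleaving "ecb" and "jgh":
  Position 0: 'e' from first, 'j' from second => "ej"
  Position 1: 'c' from first, 'g' from second => "cg"
  Position 2: 'b' from first, 'h' from second => "bh"
Result: ejcgbh

ejcgbh


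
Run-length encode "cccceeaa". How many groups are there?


Input: cccceeaa
Scanning for consecutive runs:
  Group 1: 'c' x 4 (positions 0-3)
  Group 2: 'e' x 2 (positions 4-5)
  Group 3: 'a' x 2 (positions 6-7)
Total groups: 3

3


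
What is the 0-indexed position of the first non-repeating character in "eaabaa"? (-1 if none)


Input: eaabaa
Character frequencies:
  'a': 4
  'b': 1
  'e': 1
Scanning left to right for freq == 1:
  Position 0 ('e'): unique! => answer = 0

0


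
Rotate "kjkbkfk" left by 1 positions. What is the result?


Input: "kjkbkfk", rotate left by 1
First 1 characters: "k"
Remaining characters: "jkbkfk"
Concatenate remaining + first: "jkbkfk" + "k" = "jkbkfkk"

jkbkfkk


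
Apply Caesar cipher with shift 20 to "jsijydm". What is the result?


Caesar cipher: shift "jsijydm" by 20
  'j' (pos 9) + 20 = pos 3 = 'd'
  's' (pos 18) + 20 = pos 12 = 'm'
  'i' (pos 8) + 20 = pos 2 = 'c'
  'j' (pos 9) + 20 = pos 3 = 'd'
  'y' (pos 24) + 20 = pos 18 = 's'
  'd' (pos 3) + 20 = pos 23 = 'x'
  'm' (pos 12) + 20 = pos 6 = 'g'
Result: dmcdsxg

dmcdsxg


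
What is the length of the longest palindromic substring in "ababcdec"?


Input: "ababcdec"
Checking substrings for palindromes:
  [0:3] "aba" (len 3) => palindrome
  [1:4] "bab" (len 3) => palindrome
Longest palindromic substring: "aba" with length 3

3


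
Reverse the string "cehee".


Input: cehee
Reading characters right to left:
  Position 4: 'e'
  Position 3: 'e'
  Position 2: 'h'
  Position 1: 'e'
  Position 0: 'c'
Reversed: eehec

eehec


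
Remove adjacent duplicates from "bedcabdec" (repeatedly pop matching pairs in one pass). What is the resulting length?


Input: bedcabdec
Stack-based adjacent duplicate removal:
  Read 'b': push. Stack: b
  Read 'e': push. Stack: be
  Read 'd': push. Stack: bed
  Read 'c': push. Stack: bedc
  Read 'a': push. Stack: bedca
  Read 'b': push. Stack: bedcab
  Read 'd': push. Stack: bedcabd
  Read 'e': push. Stack: bedcabde
  Read 'c': push. Stack: bedcabdec
Final stack: "bedcabdec" (length 9)

9


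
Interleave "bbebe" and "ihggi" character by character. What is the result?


Interleaving "bbebe" and "ihggi":
  Position 0: 'b' from first, 'i' from second => "bi"
  Position 1: 'b' from first, 'h' from second => "bh"
  Position 2: 'e' from first, 'g' from second => "eg"
  Position 3: 'b' from first, 'g' from second => "bg"
  Position 4: 'e' from first, 'i' from second => "ei"
Result: bibhegbgei

bibhegbgei


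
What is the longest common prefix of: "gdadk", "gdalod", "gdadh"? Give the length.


Words: gdadk, gdalod, gdadh
  Position 0: all 'g' => match
  Position 1: all 'd' => match
  Position 2: all 'a' => match
  Position 3: ('d', 'l', 'd') => mismatch, stop
LCP = "gda" (length 3)

3


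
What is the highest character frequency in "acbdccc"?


Input: acbdccc
Character counts:
  'a': 1
  'b': 1
  'c': 4
  'd': 1
Maximum frequency: 4

4


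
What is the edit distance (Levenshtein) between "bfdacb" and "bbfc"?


Computing edit distance: "bfdacb" -> "bbfc"
DP table:
           b    b    f    c
      0    1    2    3    4
  b   1    0    1    2    3
  f   2    1    1    1    2
  d   3    2    2    2    2
  a   4    3    3    3    3
  c   5    4    4    4    3
  b   6    5    4    5    4
Edit distance = dp[6][4] = 4

4


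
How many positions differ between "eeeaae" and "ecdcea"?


Comparing "eeeaae" and "ecdcea" position by position:
  Position 0: 'e' vs 'e' => same
  Position 1: 'e' vs 'c' => DIFFER
  Position 2: 'e' vs 'd' => DIFFER
  Position 3: 'a' vs 'c' => DIFFER
  Position 4: 'a' vs 'e' => DIFFER
  Position 5: 'e' vs 'a' => DIFFER
Positions that differ: 5

5


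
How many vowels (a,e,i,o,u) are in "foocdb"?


Input: foocdb
Checking each character:
  'f' at position 0: consonant
  'o' at position 1: vowel (running total: 1)
  'o' at position 2: vowel (running total: 2)
  'c' at position 3: consonant
  'd' at position 4: consonant
  'b' at position 5: consonant
Total vowels: 2

2


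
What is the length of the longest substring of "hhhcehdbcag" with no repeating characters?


Input: "hhhcehdbcag"
Sliding window (track last position of each char):
  Position 0 ('h'): window [0,0] length 1 -- new best
  Position 1 ('h'): repeat (last at 0), move window start to 1
  Position 1 ('h'): window [1,1] length 1
  Position 2 ('h'): repeat (last at 1), move window start to 2
  Position 2 ('h'): window [2,2] length 1
  Position 3 ('c'): window [2,3] length 2 -- new best
  Position 4 ('e'): window [2,4] length 3 -- new best
  Position 5 ('h'): repeat (last at 2), move window start to 3
  Position 5 ('h'): window [3,5] length 3
  Position 6 ('d'): window [3,6] length 4 -- new best
  Position 7 ('b'): window [3,7] length 5 -- new best
  Position 8 ('c'): repeat (last at 3), move window start to 4
  Position 8 ('c'): window [4,8] length 5
  Position 9 ('a'): window [4,9] length 6 -- new best
  Position 10 ('g'): window [4,10] length 7 -- new best
Longest substring with no repeats: "ehdbcag" with length 7

7


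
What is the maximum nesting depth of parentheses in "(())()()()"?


Input: "(())()()()"
Tracking depth:
  Position 0 '(': depth becomes 1
  Position 1 '(': depth becomes 2
  Position 2 ')': depth becomes 1
  Position 3 ')': depth becomes 0
  Position 4 '(': depth becomes 1
  Position 5 ')': depth becomes 0
  Position 6 '(': depth becomes 1
  Position 7 ')': depth becomes 0
  Position 8 '(': depth becomes 1
  Position 9 ')': depth becomes 0
Maximum depth reached: 2

2


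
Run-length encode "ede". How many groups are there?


Input: ede
Scanning for consecutive runs:
  Group 1: 'e' x 1 (positions 0-0)
  Group 2: 'd' x 1 (positions 1-1)
  Group 3: 'e' x 1 (positions 2-2)
Total groups: 3

3


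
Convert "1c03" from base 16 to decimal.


Input: "1c03" in base 16
Positional expansion:
  Digit '1' (value 1) x 16^3 = 4096
  Digit 'c' (value 12) x 16^2 = 3072
  Digit '0' (value 0) x 16^1 = 0
  Digit '3' (value 3) x 16^0 = 3
Sum = 7171

7171


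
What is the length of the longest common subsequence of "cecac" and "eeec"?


LCS of "cecac" and "eeec"
DP table:
           e    e    e    c
      0    0    0    0    0
  c   0    0    0    0    1
  e   0    1    1    1    1
  c   0    1    1    1    2
  a   0    1    1    1    2
  c   0    1    1    1    2
LCS length = dp[5][4] = 2

2


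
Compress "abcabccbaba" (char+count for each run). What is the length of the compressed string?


Input: abcabccbaba
Runs:
  'a' x 1 => "a1"
  'b' x 1 => "b1"
  'c' x 1 => "c1"
  'a' x 1 => "a1"
  'b' x 1 => "b1"
  'c' x 2 => "c2"
  'b' x 1 => "b1"
  'a' x 1 => "a1"
  'b' x 1 => "b1"
  'a' x 1 => "a1"
Compressed: "a1b1c1a1b1c2b1a1b1a1"
Compressed length: 20

20


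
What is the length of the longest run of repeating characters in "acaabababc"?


Input: "acaabababc"
Scanning for longest run:
  Position 1 ('c'): new char, reset run to 1
  Position 2 ('a'): new char, reset run to 1
  Position 3 ('a'): continues run of 'a', length=2
  Position 4 ('b'): new char, reset run to 1
  Position 5 ('a'): new char, reset run to 1
  Position 6 ('b'): new char, reset run to 1
  Position 7 ('a'): new char, reset run to 1
  Position 8 ('b'): new char, reset run to 1
  Position 9 ('c'): new char, reset run to 1
Longest run: 'a' with length 2

2


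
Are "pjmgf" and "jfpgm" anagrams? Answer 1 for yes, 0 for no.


Strings: "pjmgf", "jfpgm"
Sorted first:  fgjmp
Sorted second: fgjmp
Sorted forms match => anagrams

1


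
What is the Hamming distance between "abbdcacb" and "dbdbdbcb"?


Comparing "abbdcacb" and "dbdbdbcb" position by position:
  Position 0: 'a' vs 'd' => differ
  Position 1: 'b' vs 'b' => same
  Position 2: 'b' vs 'd' => differ
  Position 3: 'd' vs 'b' => differ
  Position 4: 'c' vs 'd' => differ
  Position 5: 'a' vs 'b' => differ
  Position 6: 'c' vs 'c' => same
  Position 7: 'b' vs 'b' => same
Total differences (Hamming distance): 5

5


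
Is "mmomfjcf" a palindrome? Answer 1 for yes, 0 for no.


Input: mmomfjcf
Reversed: fcjfmomm
  Compare pos 0 ('m') with pos 7 ('f'): MISMATCH
  Compare pos 1 ('m') with pos 6 ('c'): MISMATCH
  Compare pos 2 ('o') with pos 5 ('j'): MISMATCH
  Compare pos 3 ('m') with pos 4 ('f'): MISMATCH
Result: not a palindrome

0


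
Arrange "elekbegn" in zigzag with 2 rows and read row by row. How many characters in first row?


Zigzag "elekbegn" into 2 rows:
Placing characters:
  'e' => row 0
  'l' => row 1
  'e' => row 0
  'k' => row 1
  'b' => row 0
  'e' => row 1
  'g' => row 0
  'n' => row 1
Rows:
  Row 0: "eebg"
  Row 1: "lken"
First row length: 4

4


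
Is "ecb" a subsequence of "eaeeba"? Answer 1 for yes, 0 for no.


Check if "ecb" is a subsequence of "eaeeba"
Greedy scan:
  Position 0 ('e'): matches sub[0] = 'e'
  Position 1 ('a'): no match needed
  Position 2 ('e'): no match needed
  Position 3 ('e'): no match needed
  Position 4 ('b'): no match needed
  Position 5 ('a'): no match needed
Only matched 1/3 characters => not a subsequence

0


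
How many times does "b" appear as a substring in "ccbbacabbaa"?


Searching for "b" in "ccbbacabbaa"
Scanning each position:
  Position 0: "c" => no
  Position 1: "c" => no
  Position 2: "b" => MATCH
  Position 3: "b" => MATCH
  Position 4: "a" => no
  Position 5: "c" => no
  Position 6: "a" => no
  Position 7: "b" => MATCH
  Position 8: "b" => MATCH
  Position 9: "a" => no
  Position 10: "a" => no
Total occurrences: 4

4


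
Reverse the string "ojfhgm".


Input: ojfhgm
Reading characters right to left:
  Position 5: 'm'
  Position 4: 'g'
  Position 3: 'h'
  Position 2: 'f'
  Position 1: 'j'
  Position 0: 'o'
Reversed: mghfjo

mghfjo


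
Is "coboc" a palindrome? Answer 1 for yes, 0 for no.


Input: coboc
Reversed: coboc
  Compare pos 0 ('c') with pos 4 ('c'): match
  Compare pos 1 ('o') with pos 3 ('o'): match
Result: palindrome

1


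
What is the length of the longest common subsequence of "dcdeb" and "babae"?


LCS of "dcdeb" and "babae"
DP table:
           b    a    b    a    e
      0    0    0    0    0    0
  d   0    0    0    0    0    0
  c   0    0    0    0    0    0
  d   0    0    0    0    0    0
  e   0    0    0    0    0    1
  b   0    1    1    1    1    1
LCS length = dp[5][5] = 1

1


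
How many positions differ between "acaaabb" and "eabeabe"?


Comparing "acaaabb" and "eabeabe" position by position:
  Position 0: 'a' vs 'e' => DIFFER
  Position 1: 'c' vs 'a' => DIFFER
  Position 2: 'a' vs 'b' => DIFFER
  Position 3: 'a' vs 'e' => DIFFER
  Position 4: 'a' vs 'a' => same
  Position 5: 'b' vs 'b' => same
  Position 6: 'b' vs 'e' => DIFFER
Positions that differ: 5

5


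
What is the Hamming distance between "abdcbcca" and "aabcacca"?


Comparing "abdcbcca" and "aabcacca" position by position:
  Position 0: 'a' vs 'a' => same
  Position 1: 'b' vs 'a' => differ
  Position 2: 'd' vs 'b' => differ
  Position 3: 'c' vs 'c' => same
  Position 4: 'b' vs 'a' => differ
  Position 5: 'c' vs 'c' => same
  Position 6: 'c' vs 'c' => same
  Position 7: 'a' vs 'a' => same
Total differences (Hamming distance): 3

3


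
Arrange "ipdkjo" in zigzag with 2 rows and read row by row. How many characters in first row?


Zigzag "ipdkjo" into 2 rows:
Placing characters:
  'i' => row 0
  'p' => row 1
  'd' => row 0
  'k' => row 1
  'j' => row 0
  'o' => row 1
Rows:
  Row 0: "idj"
  Row 1: "pko"
First row length: 3

3


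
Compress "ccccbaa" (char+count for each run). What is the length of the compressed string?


Input: ccccbaa
Runs:
  'c' x 4 => "c4"
  'b' x 1 => "b1"
  'a' x 2 => "a2"
Compressed: "c4b1a2"
Compressed length: 6

6


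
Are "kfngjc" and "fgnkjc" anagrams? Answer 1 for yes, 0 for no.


Strings: "kfngjc", "fgnkjc"
Sorted first:  cfgjkn
Sorted second: cfgjkn
Sorted forms match => anagrams

1


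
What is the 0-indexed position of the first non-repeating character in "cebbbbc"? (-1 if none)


Input: cebbbbc
Character frequencies:
  'b': 4
  'c': 2
  'e': 1
Scanning left to right for freq == 1:
  Position 0 ('c'): freq=2, skip
  Position 1 ('e'): unique! => answer = 1

1


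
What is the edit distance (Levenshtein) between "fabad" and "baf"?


Computing edit distance: "fabad" -> "baf"
DP table:
           b    a    f
      0    1    2    3
  f   1    1    2    2
  a   2    2    1    2
  b   3    2    2    2
  a   4    3    2    3
  d   5    4    3    3
Edit distance = dp[5][3] = 3

3


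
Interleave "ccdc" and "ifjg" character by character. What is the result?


Interleaving "ccdc" and "ifjg":
  Position 0: 'c' from first, 'i' from second => "ci"
  Position 1: 'c' from first, 'f' from second => "cf"
  Position 2: 'd' from first, 'j' from second => "dj"
  Position 3: 'c' from first, 'g' from second => "cg"
Result: cicfdjcg

cicfdjcg


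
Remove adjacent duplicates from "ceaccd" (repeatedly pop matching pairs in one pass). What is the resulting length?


Input: ceaccd
Stack-based adjacent duplicate removal:
  Read 'c': push. Stack: c
  Read 'e': push. Stack: ce
  Read 'a': push. Stack: cea
  Read 'c': push. Stack: ceac
  Read 'c': matches stack top 'c' => pop. Stack: cea
  Read 'd': push. Stack: cead
Final stack: "cead" (length 4)

4


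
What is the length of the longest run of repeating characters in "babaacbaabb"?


Input: "babaacbaabb"
Scanning for longest run:
  Position 1 ('a'): new char, reset run to 1
  Position 2 ('b'): new char, reset run to 1
  Position 3 ('a'): new char, reset run to 1
  Position 4 ('a'): continues run of 'a', length=2
  Position 5 ('c'): new char, reset run to 1
  Position 6 ('b'): new char, reset run to 1
  Position 7 ('a'): new char, reset run to 1
  Position 8 ('a'): continues run of 'a', length=2
  Position 9 ('b'): new char, reset run to 1
  Position 10 ('b'): continues run of 'b', length=2
Longest run: 'a' with length 2

2


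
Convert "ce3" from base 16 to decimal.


Input: "ce3" in base 16
Positional expansion:
  Digit 'c' (value 12) x 16^2 = 3072
  Digit 'e' (value 14) x 16^1 = 224
  Digit '3' (value 3) x 16^0 = 3
Sum = 3299

3299


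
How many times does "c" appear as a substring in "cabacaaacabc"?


Searching for "c" in "cabacaaacabc"
Scanning each position:
  Position 0: "c" => MATCH
  Position 1: "a" => no
  Position 2: "b" => no
  Position 3: "a" => no
  Position 4: "c" => MATCH
  Position 5: "a" => no
  Position 6: "a" => no
  Position 7: "a" => no
  Position 8: "c" => MATCH
  Position 9: "a" => no
  Position 10: "b" => no
  Position 11: "c" => MATCH
Total occurrences: 4

4


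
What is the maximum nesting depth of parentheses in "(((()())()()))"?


Input: "(((()())()()))"
Tracking depth:
  Position 0 '(': depth becomes 1
  Position 1 '(': depth becomes 2
  Position 2 '(': depth becomes 3
  Position 3 '(': depth becomes 4
  Position 4 ')': depth becomes 3
  Position 5 '(': depth becomes 4
  Position 6 ')': depth becomes 3
  Position 7 ')': depth becomes 2
  Position 8 '(': depth becomes 3
  Position 9 ')': depth becomes 2
  Position 10 '(': depth becomes 3
  Position 11 ')': depth becomes 2
  Position 12 ')': depth becomes 1
  Position 13 ')': depth becomes 0
Maximum depth reached: 4

4


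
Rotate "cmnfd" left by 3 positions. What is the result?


Input: "cmnfd", rotate left by 3
First 3 characters: "cmn"
Remaining characters: "fd"
Concatenate remaining + first: "fd" + "cmn" = "fdcmn"

fdcmn


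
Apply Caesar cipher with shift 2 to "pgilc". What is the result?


Caesar cipher: shift "pgilc" by 2
  'p' (pos 15) + 2 = pos 17 = 'r'
  'g' (pos 6) + 2 = pos 8 = 'i'
  'i' (pos 8) + 2 = pos 10 = 'k'
  'l' (pos 11) + 2 = pos 13 = 'n'
  'c' (pos 2) + 2 = pos 4 = 'e'
Result: rikne

rikne


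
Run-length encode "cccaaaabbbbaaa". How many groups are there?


Input: cccaaaabbbbaaa
Scanning for consecutive runs:
  Group 1: 'c' x 3 (positions 0-2)
  Group 2: 'a' x 4 (positions 3-6)
  Group 3: 'b' x 4 (positions 7-10)
  Group 4: 'a' x 3 (positions 11-13)
Total groups: 4

4


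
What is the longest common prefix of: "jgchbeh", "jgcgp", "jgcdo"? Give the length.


Words: jgchbeh, jgcgp, jgcdo
  Position 0: all 'j' => match
  Position 1: all 'g' => match
  Position 2: all 'c' => match
  Position 3: ('h', 'g', 'd') => mismatch, stop
LCP = "jgc" (length 3)

3


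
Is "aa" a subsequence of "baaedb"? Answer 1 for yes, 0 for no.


Check if "aa" is a subsequence of "baaedb"
Greedy scan:
  Position 0 ('b'): no match needed
  Position 1 ('a'): matches sub[0] = 'a'
  Position 2 ('a'): matches sub[1] = 'a'
  Position 3 ('e'): no match needed
  Position 4 ('d'): no match needed
  Position 5 ('b'): no match needed
All 2 characters matched => is a subsequence

1


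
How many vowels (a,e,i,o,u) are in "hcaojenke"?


Input: hcaojenke
Checking each character:
  'h' at position 0: consonant
  'c' at position 1: consonant
  'a' at position 2: vowel (running total: 1)
  'o' at position 3: vowel (running total: 2)
  'j' at position 4: consonant
  'e' at position 5: vowel (running total: 3)
  'n' at position 6: consonant
  'k' at position 7: consonant
  'e' at position 8: vowel (running total: 4)
Total vowels: 4

4


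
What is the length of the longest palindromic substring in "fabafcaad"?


Input: "fabafcaad"
Checking substrings for palindromes:
  [0:5] "fabaf" (len 5) => palindrome
  [1:4] "aba" (len 3) => palindrome
  [6:8] "aa" (len 2) => palindrome
Longest palindromic substring: "fabaf" with length 5

5


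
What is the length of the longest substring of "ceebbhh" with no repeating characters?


Input: "ceebbhh"
Sliding window (track last position of each char):
  Position 0 ('c'): window [0,0] length 1 -- new best
  Position 1 ('e'): window [0,1] length 2 -- new best
  Position 2 ('e'): repeat (last at 1), move window start to 2
  Position 2 ('e'): window [2,2] length 1
  Position 3 ('b'): window [2,3] length 2
  Position 4 ('b'): repeat (last at 3), move window start to 4
  Position 4 ('b'): window [4,4] length 1
  Position 5 ('h'): window [4,5] length 2
  Position 6 ('h'): repeat (last at 5), move window start to 6
  Position 6 ('h'): window [6,6] length 1
Longest substring with no repeats: "ce" with length 2

2


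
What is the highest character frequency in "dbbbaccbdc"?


Input: dbbbaccbdc
Character counts:
  'a': 1
  'b': 4
  'c': 3
  'd': 2
Maximum frequency: 4

4


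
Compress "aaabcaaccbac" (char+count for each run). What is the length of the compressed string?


Input: aaabcaaccbac
Runs:
  'a' x 3 => "a3"
  'b' x 1 => "b1"
  'c' x 1 => "c1"
  'a' x 2 => "a2"
  'c' x 2 => "c2"
  'b' x 1 => "b1"
  'a' x 1 => "a1"
  'c' x 1 => "c1"
Compressed: "a3b1c1a2c2b1a1c1"
Compressed length: 16

16


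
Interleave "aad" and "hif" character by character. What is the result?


Interleaving "aad" and "hif":
  Position 0: 'a' from first, 'h' from second => "ah"
  Position 1: 'a' from first, 'i' from second => "ai"
  Position 2: 'd' from first, 'f' from second => "df"
Result: ahaidf

ahaidf


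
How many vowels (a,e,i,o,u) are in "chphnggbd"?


Input: chphnggbd
Checking each character:
  'c' at position 0: consonant
  'h' at position 1: consonant
  'p' at position 2: consonant
  'h' at position 3: consonant
  'n' at position 4: consonant
  'g' at position 5: consonant
  'g' at position 6: consonant
  'b' at position 7: consonant
  'd' at position 8: consonant
Total vowels: 0

0


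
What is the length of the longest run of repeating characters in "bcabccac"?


Input: "bcabccac"
Scanning for longest run:
  Position 1 ('c'): new char, reset run to 1
  Position 2 ('a'): new char, reset run to 1
  Position 3 ('b'): new char, reset run to 1
  Position 4 ('c'): new char, reset run to 1
  Position 5 ('c'): continues run of 'c', length=2
  Position 6 ('a'): new char, reset run to 1
  Position 7 ('c'): new char, reset run to 1
Longest run: 'c' with length 2

2


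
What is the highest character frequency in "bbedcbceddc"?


Input: bbedcbceddc
Character counts:
  'b': 3
  'c': 3
  'd': 3
  'e': 2
Maximum frequency: 3

3


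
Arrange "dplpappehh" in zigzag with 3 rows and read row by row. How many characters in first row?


Zigzag "dplpappehh" into 3 rows:
Placing characters:
  'd' => row 0
  'p' => row 1
  'l' => row 2
  'p' => row 1
  'a' => row 0
  'p' => row 1
  'p' => row 2
  'e' => row 1
  'h' => row 0
  'h' => row 1
Rows:
  Row 0: "dah"
  Row 1: "pppeh"
  Row 2: "lp"
First row length: 3

3


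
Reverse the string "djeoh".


Input: djeoh
Reading characters right to left:
  Position 4: 'h'
  Position 3: 'o'
  Position 2: 'e'
  Position 1: 'j'
  Position 0: 'd'
Reversed: hoejd

hoejd


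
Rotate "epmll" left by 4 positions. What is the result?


Input: "epmll", rotate left by 4
First 4 characters: "epml"
Remaining characters: "l"
Concatenate remaining + first: "l" + "epml" = "lepml"

lepml


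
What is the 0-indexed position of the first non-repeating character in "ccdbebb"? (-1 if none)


Input: ccdbebb
Character frequencies:
  'b': 3
  'c': 2
  'd': 1
  'e': 1
Scanning left to right for freq == 1:
  Position 0 ('c'): freq=2, skip
  Position 1 ('c'): freq=2, skip
  Position 2 ('d'): unique! => answer = 2

2


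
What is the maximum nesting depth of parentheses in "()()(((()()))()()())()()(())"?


Input: "()()(((()()))()()())()()(())"
Tracking depth:
  Position 0 '(': depth becomes 1
  Position 1 ')': depth becomes 0
  Position 2 '(': depth becomes 1
  Position 3 ')': depth becomes 0
  Position 4 '(': depth becomes 1
  Position 5 '(': depth becomes 2
  Position 6 '(': depth becomes 3
  Position 7 '(': depth becomes 4
  Position 8 ')': depth becomes 3
  Position 9 '(': depth becomes 4
  Position 10 ')': depth becomes 3
  Position 11 ')': depth becomes 2
  Position 12 ')': depth becomes 1
  Position 13 '(': depth becomes 2
  Position 14 ')': depth becomes 1
  Position 15 '(': depth becomes 2
  Position 16 ')': depth becomes 1
  Position 17 '(': depth becomes 2
  Position 18 ')': depth becomes 1
  Position 19 ')': depth becomes 0
  Position 20 '(': depth becomes 1
  Position 21 ')': depth becomes 0
  Position 22 '(': depth becomes 1
  Position 23 ')': depth becomes 0
  Position 24 '(': depth becomes 1
  Position 25 '(': depth becomes 2
  Position 26 ')': depth becomes 1
  Position 27 ')': depth becomes 0
Maximum depth reached: 4

4


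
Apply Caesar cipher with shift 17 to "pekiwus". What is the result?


Caesar cipher: shift "pekiwus" by 17
  'p' (pos 15) + 17 = pos 6 = 'g'
  'e' (pos 4) + 17 = pos 21 = 'v'
  'k' (pos 10) + 17 = pos 1 = 'b'
  'i' (pos 8) + 17 = pos 25 = 'z'
  'w' (pos 22) + 17 = pos 13 = 'n'
  'u' (pos 20) + 17 = pos 11 = 'l'
  's' (pos 18) + 17 = pos 9 = 'j'
Result: gvbznlj

gvbznlj


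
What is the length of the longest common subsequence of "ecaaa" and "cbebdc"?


LCS of "ecaaa" and "cbebdc"
DP table:
           c    b    e    b    d    c
      0    0    0    0    0    0    0
  e   0    0    0    1    1    1    1
  c   0    1    1    1    1    1    2
  a   0    1    1    1    1    1    2
  a   0    1    1    1    1    1    2
  a   0    1    1    1    1    1    2
LCS length = dp[5][6] = 2

2


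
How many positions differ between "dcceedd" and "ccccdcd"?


Comparing "dcceedd" and "ccccdcd" position by position:
  Position 0: 'd' vs 'c' => DIFFER
  Position 1: 'c' vs 'c' => same
  Position 2: 'c' vs 'c' => same
  Position 3: 'e' vs 'c' => DIFFER
  Position 4: 'e' vs 'd' => DIFFER
  Position 5: 'd' vs 'c' => DIFFER
  Position 6: 'd' vs 'd' => same
Positions that differ: 4

4


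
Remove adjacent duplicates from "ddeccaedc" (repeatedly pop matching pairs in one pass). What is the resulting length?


Input: ddeccaedc
Stack-based adjacent duplicate removal:
  Read 'd': push. Stack: d
  Read 'd': matches stack top 'd' => pop. Stack: (empty)
  Read 'e': push. Stack: e
  Read 'c': push. Stack: ec
  Read 'c': matches stack top 'c' => pop. Stack: e
  Read 'a': push. Stack: ea
  Read 'e': push. Stack: eae
  Read 'd': push. Stack: eaed
  Read 'c': push. Stack: eaedc
Final stack: "eaedc" (length 5)

5


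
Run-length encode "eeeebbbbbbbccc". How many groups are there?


Input: eeeebbbbbbbccc
Scanning for consecutive runs:
  Group 1: 'e' x 4 (positions 0-3)
  Group 2: 'b' x 7 (positions 4-10)
  Group 3: 'c' x 3 (positions 11-13)
Total groups: 3

3


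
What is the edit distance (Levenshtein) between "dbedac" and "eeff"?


Computing edit distance: "dbedac" -> "eeff"
DP table:
           e    e    f    f
      0    1    2    3    4
  d   1    1    2    3    4
  b   2    2    2    3    4
  e   3    2    2    3    4
  d   4    3    3    3    4
  a   5    4    4    4    4
  c   6    5    5    5    5
Edit distance = dp[6][4] = 5

5


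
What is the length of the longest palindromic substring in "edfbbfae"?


Input: "edfbbfae"
Checking substrings for palindromes:
  [2:6] "fbbf" (len 4) => palindrome
  [3:5] "bb" (len 2) => palindrome
Longest palindromic substring: "fbbf" with length 4

4


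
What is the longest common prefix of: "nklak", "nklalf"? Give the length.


Words: nklak, nklalf
  Position 0: all 'n' => match
  Position 1: all 'k' => match
  Position 2: all 'l' => match
  Position 3: all 'a' => match
  Position 4: ('k', 'l') => mismatch, stop
LCP = "nkla" (length 4)

4


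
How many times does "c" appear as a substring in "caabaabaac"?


Searching for "c" in "caabaabaac"
Scanning each position:
  Position 0: "c" => MATCH
  Position 1: "a" => no
  Position 2: "a" => no
  Position 3: "b" => no
  Position 4: "a" => no
  Position 5: "a" => no
  Position 6: "b" => no
  Position 7: "a" => no
  Position 8: "a" => no
  Position 9: "c" => MATCH
Total occurrences: 2

2


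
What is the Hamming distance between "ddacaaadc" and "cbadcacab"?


Comparing "ddacaaadc" and "cbadcacab" position by position:
  Position 0: 'd' vs 'c' => differ
  Position 1: 'd' vs 'b' => differ
  Position 2: 'a' vs 'a' => same
  Position 3: 'c' vs 'd' => differ
  Position 4: 'a' vs 'c' => differ
  Position 5: 'a' vs 'a' => same
  Position 6: 'a' vs 'c' => differ
  Position 7: 'd' vs 'a' => differ
  Position 8: 'c' vs 'b' => differ
Total differences (Hamming distance): 7

7


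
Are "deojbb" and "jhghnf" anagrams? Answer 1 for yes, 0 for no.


Strings: "deojbb", "jhghnf"
Sorted first:  bbdejo
Sorted second: fghhjn
Differ at position 0: 'b' vs 'f' => not anagrams

0


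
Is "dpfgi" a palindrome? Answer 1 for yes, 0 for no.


Input: dpfgi
Reversed: igfpd
  Compare pos 0 ('d') with pos 4 ('i'): MISMATCH
  Compare pos 1 ('p') with pos 3 ('g'): MISMATCH
Result: not a palindrome

0


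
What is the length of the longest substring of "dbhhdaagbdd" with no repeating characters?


Input: "dbhhdaagbdd"
Sliding window (track last position of each char):
  Position 0 ('d'): window [0,0] length 1 -- new best
  Position 1 ('b'): window [0,1] length 2 -- new best
  Position 2 ('h'): window [0,2] length 3 -- new best
  Position 3 ('h'): repeat (last at 2), move window start to 3
  Position 3 ('h'): window [3,3] length 1
  Position 4 ('d'): window [3,4] length 2
  Position 5 ('a'): window [3,5] length 3
  Position 6 ('a'): repeat (last at 5), move window start to 6
  Position 6 ('a'): window [6,6] length 1
  Position 7 ('g'): window [6,7] length 2
  Position 8 ('b'): window [6,8] length 3
  Position 9 ('d'): window [6,9] length 4 -- new best
  Position 10 ('d'): repeat (last at 9), move window start to 10
  Position 10 ('d'): window [10,10] length 1
Longest substring with no repeats: "agbd" with length 4

4


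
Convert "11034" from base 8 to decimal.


Input: "11034" in base 8
Positional expansion:
  Digit '1' (value 1) x 8^4 = 4096
  Digit '1' (value 1) x 8^3 = 512
  Digit '0' (value 0) x 8^2 = 0
  Digit '3' (value 3) x 8^1 = 24
  Digit '4' (value 4) x 8^0 = 4
Sum = 4636

4636


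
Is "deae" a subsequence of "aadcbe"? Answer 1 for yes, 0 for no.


Check if "deae" is a subsequence of "aadcbe"
Greedy scan:
  Position 0 ('a'): no match needed
  Position 1 ('a'): no match needed
  Position 2 ('d'): matches sub[0] = 'd'
  Position 3 ('c'): no match needed
  Position 4 ('b'): no match needed
  Position 5 ('e'): matches sub[1] = 'e'
Only matched 2/4 characters => not a subsequence

0


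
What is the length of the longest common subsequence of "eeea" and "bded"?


LCS of "eeea" and "bded"
DP table:
           b    d    e    d
      0    0    0    0    0
  e   0    0    0    1    1
  e   0    0    0    1    1
  e   0    0    0    1    1
  a   0    0    0    1    1
LCS length = dp[4][4] = 1

1


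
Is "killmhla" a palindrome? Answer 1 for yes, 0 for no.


Input: killmhla
Reversed: alhmllik
  Compare pos 0 ('k') with pos 7 ('a'): MISMATCH
  Compare pos 1 ('i') with pos 6 ('l'): MISMATCH
  Compare pos 2 ('l') with pos 5 ('h'): MISMATCH
  Compare pos 3 ('l') with pos 4 ('m'): MISMATCH
Result: not a palindrome

0


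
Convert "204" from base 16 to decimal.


Input: "204" in base 16
Positional expansion:
  Digit '2' (value 2) x 16^2 = 512
  Digit '0' (value 0) x 16^1 = 0
  Digit '4' (value 4) x 16^0 = 4
Sum = 516

516


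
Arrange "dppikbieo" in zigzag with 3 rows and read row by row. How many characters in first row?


Zigzag "dppikbieo" into 3 rows:
Placing characters:
  'd' => row 0
  'p' => row 1
  'p' => row 2
  'i' => row 1
  'k' => row 0
  'b' => row 1
  'i' => row 2
  'e' => row 1
  'o' => row 0
Rows:
  Row 0: "dko"
  Row 1: "pibe"
  Row 2: "pi"
First row length: 3

3


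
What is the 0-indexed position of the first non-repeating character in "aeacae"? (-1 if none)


Input: aeacae
Character frequencies:
  'a': 3
  'c': 1
  'e': 2
Scanning left to right for freq == 1:
  Position 0 ('a'): freq=3, skip
  Position 1 ('e'): freq=2, skip
  Position 2 ('a'): freq=3, skip
  Position 3 ('c'): unique! => answer = 3

3


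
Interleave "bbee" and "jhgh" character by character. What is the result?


Interleaving "bbee" and "jhgh":
  Position 0: 'b' from first, 'j' from second => "bj"
  Position 1: 'b' from first, 'h' from second => "bh"
  Position 2: 'e' from first, 'g' from second => "eg"
  Position 3: 'e' from first, 'h' from second => "eh"
Result: bjbhegeh

bjbhegeh


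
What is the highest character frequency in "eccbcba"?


Input: eccbcba
Character counts:
  'a': 1
  'b': 2
  'c': 3
  'e': 1
Maximum frequency: 3

3


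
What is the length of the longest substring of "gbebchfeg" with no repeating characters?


Input: "gbebchfeg"
Sliding window (track last position of each char):
  Position 0 ('g'): window [0,0] length 1 -- new best
  Position 1 ('b'): window [0,1] length 2 -- new best
  Position 2 ('e'): window [0,2] length 3 -- new best
  Position 3 ('b'): repeat (last at 1), move window start to 2
  Position 3 ('b'): window [2,3] length 2
  Position 4 ('c'): window [2,4] length 3
  Position 5 ('h'): window [2,5] length 4 -- new best
  Position 6 ('f'): window [2,6] length 5 -- new best
  Position 7 ('e'): repeat (last at 2), move window start to 3
  Position 7 ('e'): window [3,7] length 5
  Position 8 ('g'): window [3,8] length 6 -- new best
Longest substring with no repeats: "bchfeg" with length 6

6


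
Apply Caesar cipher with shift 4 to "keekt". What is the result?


Caesar cipher: shift "keekt" by 4
  'k' (pos 10) + 4 = pos 14 = 'o'
  'e' (pos 4) + 4 = pos 8 = 'i'
  'e' (pos 4) + 4 = pos 8 = 'i'
  'k' (pos 10) + 4 = pos 14 = 'o'
  't' (pos 19) + 4 = pos 23 = 'x'
Result: oiiox

oiiox


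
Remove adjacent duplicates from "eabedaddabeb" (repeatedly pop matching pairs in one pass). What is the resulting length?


Input: eabedaddabeb
Stack-based adjacent duplicate removal:
  Read 'e': push. Stack: e
  Read 'a': push. Stack: ea
  Read 'b': push. Stack: eab
  Read 'e': push. Stack: eabe
  Read 'd': push. Stack: eabed
  Read 'a': push. Stack: eabeda
  Read 'd': push. Stack: eabedad
  Read 'd': matches stack top 'd' => pop. Stack: eabeda
  Read 'a': matches stack top 'a' => pop. Stack: eabed
  Read 'b': push. Stack: eabedb
  Read 'e': push. Stack: eabedbe
  Read 'b': push. Stack: eabedbeb
Final stack: "eabedbeb" (length 8)

8


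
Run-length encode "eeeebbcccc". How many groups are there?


Input: eeeebbcccc
Scanning for consecutive runs:
  Group 1: 'e' x 4 (positions 0-3)
  Group 2: 'b' x 2 (positions 4-5)
  Group 3: 'c' x 4 (positions 6-9)
Total groups: 3

3


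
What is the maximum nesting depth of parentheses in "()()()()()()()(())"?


Input: "()()()()()()()(())"
Tracking depth:
  Position 0 '(': depth becomes 1
  Position 1 ')': depth becomes 0
  Position 2 '(': depth becomes 1
  Position 3 ')': depth becomes 0
  Position 4 '(': depth becomes 1
  Position 5 ')': depth becomes 0
  Position 6 '(': depth becomes 1
  Position 7 ')': depth becomes 0
  Position 8 '(': depth becomes 1
  Position 9 ')': depth becomes 0
  Position 10 '(': depth becomes 1
  Position 11 ')': depth becomes 0
  Position 12 '(': depth becomes 1
  Position 13 ')': depth becomes 0
  Position 14 '(': depth becomes 1
  Position 15 '(': depth becomes 2
  Position 16 ')': depth becomes 1
  Position 17 ')': depth becomes 0
Maximum depth reached: 2

2


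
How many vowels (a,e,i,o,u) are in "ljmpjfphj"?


Input: ljmpjfphj
Checking each character:
  'l' at position 0: consonant
  'j' at position 1: consonant
  'm' at position 2: consonant
  'p' at position 3: consonant
  'j' at position 4: consonant
  'f' at position 5: consonant
  'p' at position 6: consonant
  'h' at position 7: consonant
  'j' at position 8: consonant
Total vowels: 0

0


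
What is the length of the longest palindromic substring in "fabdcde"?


Input: "fabdcde"
Checking substrings for palindromes:
  [3:6] "dcd" (len 3) => palindrome
Longest palindromic substring: "dcd" with length 3

3


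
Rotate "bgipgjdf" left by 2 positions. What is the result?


Input: "bgipgjdf", rotate left by 2
First 2 characters: "bg"
Remaining characters: "ipgjdf"
Concatenate remaining + first: "ipgjdf" + "bg" = "ipgjdfbg"

ipgjdfbg


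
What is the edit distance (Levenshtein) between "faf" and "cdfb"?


Computing edit distance: "faf" -> "cdfb"
DP table:
           c    d    f    b
      0    1    2    3    4
  f   1    1    2    2    3
  a   2    2    2    3    3
  f   3    3    3    2    3
Edit distance = dp[3][4] = 3

3


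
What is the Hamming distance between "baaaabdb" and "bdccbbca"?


Comparing "baaaabdb" and "bdccbbca" position by position:
  Position 0: 'b' vs 'b' => same
  Position 1: 'a' vs 'd' => differ
  Position 2: 'a' vs 'c' => differ
  Position 3: 'a' vs 'c' => differ
  Position 4: 'a' vs 'b' => differ
  Position 5: 'b' vs 'b' => same
  Position 6: 'd' vs 'c' => differ
  Position 7: 'b' vs 'a' => differ
Total differences (Hamming distance): 6

6


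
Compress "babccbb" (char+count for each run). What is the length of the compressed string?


Input: babccbb
Runs:
  'b' x 1 => "b1"
  'a' x 1 => "a1"
  'b' x 1 => "b1"
  'c' x 2 => "c2"
  'b' x 2 => "b2"
Compressed: "b1a1b1c2b2"
Compressed length: 10

10


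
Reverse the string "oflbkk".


Input: oflbkk
Reading characters right to left:
  Position 5: 'k'
  Position 4: 'k'
  Position 3: 'b'
  Position 2: 'l'
  Position 1: 'f'
  Position 0: 'o'
Reversed: kkblfo

kkblfo


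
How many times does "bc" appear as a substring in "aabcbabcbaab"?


Searching for "bc" in "aabcbabcbaab"
Scanning each position:
  Position 0: "aa" => no
  Position 1: "ab" => no
  Position 2: "bc" => MATCH
  Position 3: "cb" => no
  Position 4: "ba" => no
  Position 5: "ab" => no
  Position 6: "bc" => MATCH
  Position 7: "cb" => no
  Position 8: "ba" => no
  Position 9: "aa" => no
  Position 10: "ab" => no
Total occurrences: 2

2


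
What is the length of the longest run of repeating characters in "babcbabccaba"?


Input: "babcbabccaba"
Scanning for longest run:
  Position 1 ('a'): new char, reset run to 1
  Position 2 ('b'): new char, reset run to 1
  Position 3 ('c'): new char, reset run to 1
  Position 4 ('b'): new char, reset run to 1
  Position 5 ('a'): new char, reset run to 1
  Position 6 ('b'): new char, reset run to 1
  Position 7 ('c'): new char, reset run to 1
  Position 8 ('c'): continues run of 'c', length=2
  Position 9 ('a'): new char, reset run to 1
  Position 10 ('b'): new char, reset run to 1
  Position 11 ('a'): new char, reset run to 1
Longest run: 'c' with length 2

2
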